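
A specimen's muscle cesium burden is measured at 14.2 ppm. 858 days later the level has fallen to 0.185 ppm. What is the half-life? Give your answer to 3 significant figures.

137 days

A/A₀ = 0.185/14.2 ≈ 0.013028.
n = log₂(76.757) ≈ 6.2622 half-lives elapsed in 858 days.
t½ = 858/6.2622 ≈ 137.01 days.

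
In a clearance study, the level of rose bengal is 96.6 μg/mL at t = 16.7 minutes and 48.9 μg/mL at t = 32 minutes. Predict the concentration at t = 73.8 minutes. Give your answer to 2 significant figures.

Over Δt = 32 − 16.7 = 15.3 minutes, the level fell by a factor of 96.6/48.9 ≈ 1.9755.
n = log₂(1.9755) ≈ 0.98219 half-lives, so t½ = 15.3/0.98219 ≈ 15.577 minutes.
From t = 32 to t = 73.8: 48.9 × (1/2)^((73.8−32)/15.577) ≈ 7.6126 μg/mL.

7.6 μg/mL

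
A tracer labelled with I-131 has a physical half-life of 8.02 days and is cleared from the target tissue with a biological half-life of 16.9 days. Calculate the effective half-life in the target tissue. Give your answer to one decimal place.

5.4 days

1/t_eff = 1/t_phys + 1/t_biol = 1/8.02 + 1/16.9 = 0.18386 per day.
t_eff = 8.02 × 16.9 / (8.02 + 16.9) ≈ 5.4389 days.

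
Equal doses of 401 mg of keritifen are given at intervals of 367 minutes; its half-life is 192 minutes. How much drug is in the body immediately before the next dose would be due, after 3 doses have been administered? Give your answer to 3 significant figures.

The 3 doses were given 1101, 734, 367 minutes ago.
Total = 401·(1/2)^(1101/192) + 401·(1/2)^(734/192) + 401·(1/2)^(367/192)
      = 7.5323 + 28.336 + 106.6 ≈ 142.46 mg.

142 mg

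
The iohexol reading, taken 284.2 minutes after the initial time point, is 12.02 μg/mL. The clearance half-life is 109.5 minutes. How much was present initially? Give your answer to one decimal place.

Number of half-lives elapsed: n = 284.2/109.5 ≈ 2.5954.
A₀ = A × 2^n = 12.02 × 2^2.5954 = 12.02 × 6.0437 ≈ 72.645 μg/mL.

72.6 μg/mL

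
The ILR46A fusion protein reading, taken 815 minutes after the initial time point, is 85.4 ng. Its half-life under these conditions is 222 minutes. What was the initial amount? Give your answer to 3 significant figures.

Number of half-lives elapsed: n = 815/222 ≈ 3.6712.
A₀ = A × 2^n = 85.4 × 2^3.6712 = 85.4 × 12.739 ≈ 1087.9 ng.

1090 ng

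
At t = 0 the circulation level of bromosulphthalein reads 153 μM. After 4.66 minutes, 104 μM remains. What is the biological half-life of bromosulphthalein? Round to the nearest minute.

8 minutes

A/A₀ = 104/153 ≈ 0.67974.
n = log₂(1.4712) ≈ 0.55695 half-lives elapsed in 4.66 minutes.
t½ = 4.66/0.55695 ≈ 8.367 minutes.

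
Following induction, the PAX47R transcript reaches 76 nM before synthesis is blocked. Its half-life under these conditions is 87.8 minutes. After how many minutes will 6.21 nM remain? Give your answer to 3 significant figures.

Fraction remaining = 6.21/76 ≈ 0.081711.
n = log₂(76/6.21) = ln(12.238)/ln 2 ≈ 3.6133 half-lives.
t = n × t½ = 3.6133 × 87.8 ≈ 317.25 minutes.

317 minutes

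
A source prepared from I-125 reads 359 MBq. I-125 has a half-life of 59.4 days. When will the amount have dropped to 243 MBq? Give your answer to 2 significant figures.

Fraction remaining = 243/359 ≈ 0.67688.
n = log₂(359/243) = ln(1.4774)/ln 2 ≈ 0.56303 half-lives.
t = n × t½ = 0.56303 × 59.4 ≈ 33.444 days.

33 days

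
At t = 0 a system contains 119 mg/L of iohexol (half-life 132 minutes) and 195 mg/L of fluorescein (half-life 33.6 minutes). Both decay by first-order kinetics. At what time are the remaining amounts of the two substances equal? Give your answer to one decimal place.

32.1 minutes

Set 119·(1/2)^(t/132) = 195·(1/2)^(t/33.6).
Taking log₂: log₂(119/195) = t·(1/132 − 1/33.6).
log₂(0.61026) = -0.71251; 1/132 − 1/33.6 = -0.022186.
t = -0.71251 / -0.022186 ≈ 32.115 minutes.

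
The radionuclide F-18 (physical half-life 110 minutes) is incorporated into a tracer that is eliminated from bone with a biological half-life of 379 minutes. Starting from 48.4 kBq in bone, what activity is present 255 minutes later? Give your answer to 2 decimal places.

6.09 kBq

1/t_eff = 1/t_phys + 1/t_biol = 1/110 + 1/379 = 0.011729 per minute.
t_eff = 110 × 379 / (110 + 379) ≈ 85.256 minutes.
Remaining = 48.4 × (1/2)^(255/85.256) = 48.4 × (1/2)^2.991 ≈ 6.0878 kBq.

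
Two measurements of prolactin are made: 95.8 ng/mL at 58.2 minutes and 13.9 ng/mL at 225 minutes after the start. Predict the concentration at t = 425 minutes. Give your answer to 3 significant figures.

1.37 ng/mL

Over Δt = 225 − 58.2 = 166.8 minutes, the level fell by a factor of 95.8/13.9 ≈ 6.8921.
n = log₂(6.8921) ≈ 2.7849 half-lives, so t½ = 166.8/2.7849 ≈ 59.894 minutes.
From t = 225 to t = 425: 13.9 × (1/2)^((425−225)/59.894) ≈ 1.3734 ng/mL.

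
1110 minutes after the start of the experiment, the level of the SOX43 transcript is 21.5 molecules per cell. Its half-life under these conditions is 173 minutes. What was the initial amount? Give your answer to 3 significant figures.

Number of half-lives elapsed: n = 1110/173 ≈ 6.4162.
A₀ = A × 2^n = 21.5 × 2^6.4162 = 21.5 × 85.401 ≈ 1836.1 molecules per cell.

1840 molecules per cell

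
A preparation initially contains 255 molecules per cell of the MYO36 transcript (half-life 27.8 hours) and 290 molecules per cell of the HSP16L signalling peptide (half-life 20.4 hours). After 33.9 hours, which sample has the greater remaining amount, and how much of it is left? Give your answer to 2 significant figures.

MYO36 transcript, 110 molecules per cell

MYO36 transcript: 255 × (1/2)^1.2194 ≈ 109.51 molecules per cell.
HSP16L signalling peptide: 290 × (1/2)^1.6618 ≈ 91.655 molecules per cell.
MYO36 transcript has more remaining, at ≈ 109.51 molecules per cell.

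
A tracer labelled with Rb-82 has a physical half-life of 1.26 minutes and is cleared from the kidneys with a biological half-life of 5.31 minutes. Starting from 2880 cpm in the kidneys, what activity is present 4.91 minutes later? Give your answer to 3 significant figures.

102 cpm

1/t_eff = 1/t_phys + 1/t_biol = 1/1.26 + 1/5.31 = 0.98197 per minute.
t_eff = 1.26 × 5.31 / (1.26 + 5.31) ≈ 1.0184 minutes.
Remaining = 2880 × (1/2)^(4.91/1.0184) = 2880 × (1/2)^4.8215 ≈ 101.85 cpm.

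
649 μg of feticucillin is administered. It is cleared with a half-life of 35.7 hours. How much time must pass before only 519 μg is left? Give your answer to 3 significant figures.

11.5 hours

Fraction remaining = 519/649 ≈ 0.79969.
n = log₂(649/519) = ln(1.2505)/ln 2 ≈ 0.32248 half-lives.
t = n × t½ = 0.32248 × 35.7 ≈ 11.513 hours.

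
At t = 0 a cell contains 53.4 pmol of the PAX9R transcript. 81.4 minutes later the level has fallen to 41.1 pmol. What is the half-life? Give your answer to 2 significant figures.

A/A₀ = 41.1/53.4 ≈ 0.76966.
n = log₂(1.2993) ≈ 0.3777 half-lives elapsed in 81.4 minutes.
t½ = 81.4/0.3777 ≈ 215.51 minutes.

220 minutes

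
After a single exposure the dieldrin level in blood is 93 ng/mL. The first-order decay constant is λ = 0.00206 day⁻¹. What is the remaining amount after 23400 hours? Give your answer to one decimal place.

12.5 ng/mL

t½ = ln 2 / λ = 0.69315 / 0.00206 ≈ 336.48 days.
Convert the elapsed time: 23400 hours = 975 days.
Number of half-lives: n = 975/336.48 ≈ 2.8977.
Remaining = 93 × (1/2)^2.8977 = 93 × 0.13419 ≈ 12.48 ng/mL.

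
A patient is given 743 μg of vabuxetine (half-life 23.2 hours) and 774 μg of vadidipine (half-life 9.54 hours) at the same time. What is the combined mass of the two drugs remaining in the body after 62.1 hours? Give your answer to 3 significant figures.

vabuxetine: 743 × (1/2)^(62.1/23.2) = 743 × (1/2)^2.6767 ≈ 116.2 μg.
vadidipine: 774 × (1/2)^(62.1/9.54) = 774 × (1/2)^6.5094 ≈ 8.4958 μg.
Total = 116.2 + 8.4958 ≈ 124.7 μg.

125 μg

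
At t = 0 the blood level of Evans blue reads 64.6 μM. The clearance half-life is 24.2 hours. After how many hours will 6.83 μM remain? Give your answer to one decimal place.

78.4 hours

Fraction remaining = 6.83/64.6 ≈ 0.10573.
n = log₂(64.6/6.83) = ln(9.4583)/ln 2 ≈ 3.2416 half-lives.
t = n × t½ = 3.2416 × 24.2 ≈ 78.446 hours.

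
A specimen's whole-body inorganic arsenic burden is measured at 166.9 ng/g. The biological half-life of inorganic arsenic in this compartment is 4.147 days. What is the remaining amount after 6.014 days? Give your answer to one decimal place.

61.1 ng/g

Number of half-lives: n = 6.014/4.147 ≈ 1.4502.
Remaining = 166.9 × (1/2)^1.4502 = 166.9 × 0.36597 ≈ 61.08 ng/g.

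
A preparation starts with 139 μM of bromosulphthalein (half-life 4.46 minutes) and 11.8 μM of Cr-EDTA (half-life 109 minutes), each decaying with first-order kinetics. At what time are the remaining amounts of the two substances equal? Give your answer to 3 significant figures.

Set 139·(1/2)^(t/4.46) = 11.8·(1/2)^(t/109).
Taking log₂: log₂(139/11.8) = t·(1/4.46 − 1/109).
log₂(11.78) = 3.5582; 1/4.46 − 1/109 = 0.21504.
t = 3.5582 / 0.21504 ≈ 16.547 minutes.

16.5 minutes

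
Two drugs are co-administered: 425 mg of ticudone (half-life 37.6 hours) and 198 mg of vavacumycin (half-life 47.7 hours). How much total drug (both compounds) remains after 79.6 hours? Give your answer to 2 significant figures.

ticudone: 425 × (1/2)^(79.6/37.6) = 425 × (1/2)^2.117 ≈ 97.972 mg.
vavacumycin: 198 × (1/2)^(79.6/47.7) = 198 × (1/2)^1.6688 ≈ 62.276 mg.
Total = 97.972 + 62.276 ≈ 160.25 mg.

160 mg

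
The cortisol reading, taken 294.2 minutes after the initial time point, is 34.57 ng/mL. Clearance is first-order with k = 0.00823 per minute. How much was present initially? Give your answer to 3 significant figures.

389 ng/mL

t½ = ln 2 / k = 0.69315 / 0.00823 ≈ 84.222 minutes.
Number of half-lives elapsed: n = 294.2/84.222 ≈ 3.4931.
A₀ = A × 2^n = 34.57 × 2^3.4931 = 34.57 × 11.26 ≈ 389.26 ng/mL.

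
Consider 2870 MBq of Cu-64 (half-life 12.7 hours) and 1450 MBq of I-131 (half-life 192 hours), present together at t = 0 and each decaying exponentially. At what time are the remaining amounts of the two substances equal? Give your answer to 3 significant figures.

Set 2870·(1/2)^(t/12.7) = 1450·(1/2)^(t/192).
Taking log₂: log₂(2870/1450) = t·(1/12.7 − 1/192).
log₂(1.9793) = 0.985; 1/12.7 − 1/192 = 0.073532.
t = 0.985 / 0.073532 ≈ 13.396 hours.

13.4 hours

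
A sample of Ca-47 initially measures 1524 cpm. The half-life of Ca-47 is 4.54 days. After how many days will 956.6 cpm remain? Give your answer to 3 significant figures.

Fraction remaining = 956.6/1524 ≈ 0.62769.
n = log₂(1524/956.6) = ln(1.5931)/ln 2 ≈ 0.67188 half-lives.
t = n × t½ = 0.67188 × 4.54 ≈ 3.0503 days.

3.05 days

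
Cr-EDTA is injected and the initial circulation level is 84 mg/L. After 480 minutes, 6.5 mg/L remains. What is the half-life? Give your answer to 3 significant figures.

130 minutes

A/A₀ = 6.5/84 ≈ 0.077381.
n = log₂(12.923) ≈ 3.6919 half-lives elapsed in 480 minutes.
t½ = 480/3.6919 ≈ 130.02 minutes.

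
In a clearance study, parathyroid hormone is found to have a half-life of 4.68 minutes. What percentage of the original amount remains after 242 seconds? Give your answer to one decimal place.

242 seconds = 4.03333 minutes.
n = 4.03333/4.68 ≈ 0.86182 half-lives.
Fraction remaining = (1/2)^0.86182 ≈ 0.55026, i.e. 55.026%.

55.0%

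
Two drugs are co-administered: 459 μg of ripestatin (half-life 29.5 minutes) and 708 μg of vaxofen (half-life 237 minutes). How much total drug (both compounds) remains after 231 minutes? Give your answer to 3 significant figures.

ripestatin: 459 × (1/2)^(231/29.5) = 459 × (1/2)^7.8305 ≈ 2.0165 μg.
vaxofen: 708 × (1/2)^(231/237) = 708 × (1/2)^0.97468 ≈ 360.27 μg.
Total = 2.0165 + 360.27 ≈ 362.28 μg.

362 μg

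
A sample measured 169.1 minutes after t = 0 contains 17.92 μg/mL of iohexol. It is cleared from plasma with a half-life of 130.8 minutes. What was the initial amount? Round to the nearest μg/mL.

44 μg/mL

Number of half-lives elapsed: n = 169.1/130.8 ≈ 1.2928.
A₀ = A × 2^n = 17.92 × 2^1.2928 = 17.92 × 2.4501 ≈ 43.905 μg/mL.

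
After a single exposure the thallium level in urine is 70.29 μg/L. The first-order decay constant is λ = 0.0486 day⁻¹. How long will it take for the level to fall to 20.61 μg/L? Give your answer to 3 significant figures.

25.2 days

t½ = ln 2 / λ = 0.69315 / 0.0486 ≈ 14.262 days.
Fraction remaining = 20.61/70.29 ≈ 0.29321.
n = log₂(70.29/20.61) = ln(3.4105)/ln 2 ≈ 1.77 half-lives.
t = n × t½ = 1.77 × 14.262 ≈ 25.244 days.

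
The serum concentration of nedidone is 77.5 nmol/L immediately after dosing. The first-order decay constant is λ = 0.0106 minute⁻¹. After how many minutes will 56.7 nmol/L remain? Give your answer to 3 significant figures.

29.5 minutes

t½ = ln 2 / λ = 0.69315 / 0.0106 ≈ 65.391 minutes.
Fraction remaining = 56.7/77.5 ≈ 0.73161.
n = log₂(77.5/56.7) = ln(1.3668)/ln 2 ≈ 0.45085 half-lives.
t = n × t½ = 0.45085 × 65.391 ≈ 29.481 minutes.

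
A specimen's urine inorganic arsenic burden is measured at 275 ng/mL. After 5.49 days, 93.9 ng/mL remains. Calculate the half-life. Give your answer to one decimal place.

3.5 days

A/A₀ = 93.9/275 ≈ 0.34145.
n = log₂(2.9286) ≈ 1.5502 half-lives elapsed in 5.49 days.
t½ = 5.49/1.5502 ≈ 3.5414 days.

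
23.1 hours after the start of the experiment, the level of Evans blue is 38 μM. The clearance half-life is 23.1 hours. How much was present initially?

76 μM

Number of half-lives elapsed: n = 23.1/23.1 ≈ 1.
A₀ = A × 2^n = 38 × 2^1 = 38 × 2 ≈ 76 μM.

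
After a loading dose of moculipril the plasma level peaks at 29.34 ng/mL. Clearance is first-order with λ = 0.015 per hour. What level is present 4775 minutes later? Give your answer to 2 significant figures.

t½ = ln 2 / λ = 0.69315 / 0.015 ≈ 46.21 hours.
Convert the elapsed time: 4775 minutes = 79.5833 hours.
Number of half-lives: n = 79.5833/46.21 ≈ 1.7222.
Remaining = 29.34 × (1/2)^1.7222 = 29.34 × 0.30308 ≈ 8.8924 ng/mL.

8.9 ng/mL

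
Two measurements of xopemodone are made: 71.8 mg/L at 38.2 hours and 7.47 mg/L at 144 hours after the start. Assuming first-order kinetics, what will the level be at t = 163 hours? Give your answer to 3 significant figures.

Over Δt = 144 − 38.2 = 105.8 hours, the level fell by a factor of 71.8/7.47 ≈ 9.6118.
n = log₂(9.6118) ≈ 3.2648 half-lives, so t½ = 105.8/3.2648 ≈ 32.406 hours.
From t = 144 to t = 163: 7.47 × (1/2)^((163−144)/32.406) ≈ 4.9754 mg/L.

4.98 mg/L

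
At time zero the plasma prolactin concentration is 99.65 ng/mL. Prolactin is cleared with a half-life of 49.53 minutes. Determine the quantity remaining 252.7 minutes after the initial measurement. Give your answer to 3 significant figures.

Number of half-lives: n = 252.7/49.53 ≈ 5.102.
Remaining = 99.65 × (1/2)^5.102 = 99.65 × 0.029118 ≈ 2.9016 ng/mL.

2.90 ng/mL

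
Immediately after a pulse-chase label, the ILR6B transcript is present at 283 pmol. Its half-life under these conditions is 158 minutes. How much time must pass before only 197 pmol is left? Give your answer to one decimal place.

82.6 minutes

Fraction remaining = 197/283 ≈ 0.69611.
n = log₂(283/197) = ln(1.4365)/ln 2 ≈ 0.52261 half-lives.
t = n × t½ = 0.52261 × 158 ≈ 82.572 minutes.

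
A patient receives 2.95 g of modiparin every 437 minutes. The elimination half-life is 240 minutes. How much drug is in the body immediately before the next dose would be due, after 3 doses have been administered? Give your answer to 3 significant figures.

1.14 g

The 3 doses were given 1311, 874, 437 minutes ago.
Total = 2.95·(1/2)^(1311/240) + 2.95·(1/2)^(874/240) + 2.95·(1/2)^(437/240)
      = 0.066903 + 0.23636 + 0.83502 ≈ 1.1383 g.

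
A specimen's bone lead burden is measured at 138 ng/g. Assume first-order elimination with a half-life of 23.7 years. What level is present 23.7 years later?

69 ng/g

Elapsed time is 1 half-life (23.7/23.7).
Each half-life halves the amount: 138 × (1/2)^1 = 138/2 = 69 ng/g.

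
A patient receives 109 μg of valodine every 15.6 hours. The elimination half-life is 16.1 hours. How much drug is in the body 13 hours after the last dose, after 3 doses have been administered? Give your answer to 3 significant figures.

110 μg

The 3 doses were given 44.2, 28.6, 13 hours ago.
Total = 109·(1/2)^(44.2/16.1) + 109·(1/2)^(28.6/16.1) + 109·(1/2)^(13/16.1)
      = 16.255 + 31.818 + 62.281 ≈ 110.36 μg.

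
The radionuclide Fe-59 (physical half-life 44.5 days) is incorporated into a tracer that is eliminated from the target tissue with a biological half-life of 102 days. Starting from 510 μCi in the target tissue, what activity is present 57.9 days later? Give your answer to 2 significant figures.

1/t_eff = 1/t_phys + 1/t_biol = 1/44.5 + 1/102 = 0.032276 per day.
t_eff = 44.5 × 102 / (44.5 + 102) ≈ 30.983 days.
Remaining = 510 × (1/2)^(57.9/30.983) = 510 × (1/2)^1.8688 ≈ 139.64 μCi.

140 μCi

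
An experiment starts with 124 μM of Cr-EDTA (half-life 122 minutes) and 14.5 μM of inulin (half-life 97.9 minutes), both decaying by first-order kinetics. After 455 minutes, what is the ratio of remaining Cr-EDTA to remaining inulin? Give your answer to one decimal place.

Cr-EDTA: 124 × (1/2)^(455/122) = 124 × (1/2)^3.7295 ≈ 9.3482 μM.
inulin: 14.5 × (1/2)^(455/97.9) = 14.5 × (1/2)^4.6476 ≈ 0.5785 μM.
Ratio ≈ 9.3482 / 0.5785 ≈ 16.159.

16.2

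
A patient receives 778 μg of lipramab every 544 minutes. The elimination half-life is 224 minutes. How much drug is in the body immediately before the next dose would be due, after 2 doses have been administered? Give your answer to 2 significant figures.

170 μg

The 2 doses were given 1088, 544 minutes ago.
Total = 778·(1/2)^(1088/224) + 778·(1/2)^(544/224)
      = 26.843 + 144.51 ≈ 171.36 μg.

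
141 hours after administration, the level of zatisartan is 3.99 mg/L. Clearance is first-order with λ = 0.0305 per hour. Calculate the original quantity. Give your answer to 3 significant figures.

294 mg/L

t½ = ln 2 / λ = 0.69315 / 0.0305 ≈ 22.726 hours.
Number of half-lives elapsed: n = 141/22.726 ≈ 6.2043.
A₀ = A × 2^n = 3.99 × 2^6.2043 = 3.99 × 73.737 ≈ 294.21 mg/L.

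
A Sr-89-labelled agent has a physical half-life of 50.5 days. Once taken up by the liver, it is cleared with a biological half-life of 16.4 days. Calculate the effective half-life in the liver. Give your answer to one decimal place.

12.4 days

1/t_eff = 1/t_phys + 1/t_biol = 1/50.5 + 1/16.4 = 0.080778 per day.
t_eff = 50.5 × 16.4 / (50.5 + 16.4) ≈ 12.38 days.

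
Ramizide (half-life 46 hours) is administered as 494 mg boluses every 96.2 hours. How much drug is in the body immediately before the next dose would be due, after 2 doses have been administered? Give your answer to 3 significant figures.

The 2 doses were given 192.4, 96.2 hours ago.
Total = 494·(1/2)^(192.4/46) + 494·(1/2)^(96.2/46)
      = 27.204 + 115.93 ≈ 143.13 mg.

143 mg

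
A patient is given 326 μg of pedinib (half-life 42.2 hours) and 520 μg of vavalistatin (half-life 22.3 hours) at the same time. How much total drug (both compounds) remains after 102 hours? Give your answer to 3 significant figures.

82.9 μg

pedinib: 326 × (1/2)^(102/42.2) = 326 × (1/2)^2.4171 ≈ 61.039 μg.
vavalistatin: 520 × (1/2)^(102/22.3) = 520 × (1/2)^4.574 ≈ 21.832 μg.
Total = 61.039 + 21.832 ≈ 82.871 μg.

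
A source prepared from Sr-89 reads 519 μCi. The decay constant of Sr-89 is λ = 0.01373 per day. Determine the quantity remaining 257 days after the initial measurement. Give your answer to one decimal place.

15.2 μCi

t½ = ln 2 / λ = 0.69315 / 0.01373 ≈ 50.484 days.
Number of half-lives: n = 257/50.484 ≈ 5.0907.
Remaining = 519 × (1/2)^5.0907 = 519 × 0.029346 ≈ 15.23 μCi.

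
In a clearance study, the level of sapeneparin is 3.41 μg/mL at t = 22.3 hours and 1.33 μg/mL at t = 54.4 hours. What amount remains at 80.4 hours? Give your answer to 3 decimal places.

0.620 μg/mL

Over Δt = 54.4 − 22.3 = 32.1 hours, the level fell by a factor of 3.41/1.33 ≈ 2.5639.
n = log₂(2.5639) ≈ 1.3583 half-lives, so t½ = 32.1/1.3583 ≈ 23.632 hours.
From t = 54.4 to t = 80.4: 1.33 × (1/2)^((80.4−54.4)/23.632) ≈ 0.62037 μg/mL.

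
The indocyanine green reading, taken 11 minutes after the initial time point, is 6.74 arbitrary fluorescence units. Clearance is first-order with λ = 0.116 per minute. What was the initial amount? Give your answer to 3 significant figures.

t½ = ln 2 / λ = 0.69315 / 0.116 ≈ 5.9754 minutes.
Number of half-lives elapsed: n = 11/5.9754 ≈ 1.8409.
A₀ = A × 2^n = 6.74 × 2^1.8409 = 6.74 × 3.5823 ≈ 24.145 arbitrary fluorescence units.

24.1 arbitrary fluorescence units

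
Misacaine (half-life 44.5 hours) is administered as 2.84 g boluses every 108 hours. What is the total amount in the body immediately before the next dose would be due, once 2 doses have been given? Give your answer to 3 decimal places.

The 2 doses were given 216, 108 hours ago.
Total = 2.84·(1/2)^(216/44.5) + 2.84·(1/2)^(108/44.5)
      = 0.098206 + 0.52812 ≈ 0.62632 g.

0.626 g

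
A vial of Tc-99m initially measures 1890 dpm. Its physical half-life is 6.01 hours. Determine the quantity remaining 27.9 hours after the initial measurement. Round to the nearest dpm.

76 dpm

Number of half-lives: n = 27.9/6.01 ≈ 4.6423.
Remaining = 1890 × (1/2)^4.6423 = 1890 × 0.040044 ≈ 75.684 dpm.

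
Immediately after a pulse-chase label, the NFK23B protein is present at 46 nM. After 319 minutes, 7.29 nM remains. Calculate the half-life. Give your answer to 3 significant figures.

A/A₀ = 7.29/46 ≈ 0.15848.
n = log₂(6.31) ≈ 2.6576 half-lives elapsed in 319 minutes.
t½ = 319/2.6576 ≈ 120.03 minutes.

120 minutes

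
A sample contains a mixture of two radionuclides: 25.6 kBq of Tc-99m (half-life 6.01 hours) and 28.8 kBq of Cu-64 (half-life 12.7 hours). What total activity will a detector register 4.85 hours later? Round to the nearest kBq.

Tc-99m: 25.6 × (1/2)^(4.85/6.01) = 25.6 × (1/2)^0.80699 ≈ 14.632 kBq.
Cu-64: 28.8 × (1/2)^(4.85/12.7) = 28.8 × (1/2)^0.38189 ≈ 22.102 kBq.
Total = 14.632 + 22.102 ≈ 36.734 kBq.

37 kBq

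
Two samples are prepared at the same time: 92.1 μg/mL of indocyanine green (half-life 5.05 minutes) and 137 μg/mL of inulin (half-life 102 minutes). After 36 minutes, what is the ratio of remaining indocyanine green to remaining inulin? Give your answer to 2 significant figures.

0.0061

indocyanine green: 92.1 × (1/2)^(36/5.05) = 92.1 × (1/2)^7.1287 ≈ 0.65812 μg/mL.
inulin: 137 × (1/2)^(36/102) = 137 × (1/2)^0.35294 ≈ 107.27 μg/mL.
Ratio ≈ 0.65812 / 107.27 ≈ 0.0061352.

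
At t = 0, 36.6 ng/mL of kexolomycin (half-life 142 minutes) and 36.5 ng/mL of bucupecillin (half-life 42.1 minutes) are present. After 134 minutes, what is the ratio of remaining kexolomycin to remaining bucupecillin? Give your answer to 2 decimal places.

kexolomycin: 36.6 × (1/2)^(134/142) = 36.6 × (1/2)^0.94366 ≈ 19.029 ng/mL.
bucupecillin: 36.5 × (1/2)^(134/42.1) = 36.5 × (1/2)^3.1829 ≈ 4.0193 ng/mL.
Ratio ≈ 19.029 / 4.0193 ≈ 4.7344.

4.73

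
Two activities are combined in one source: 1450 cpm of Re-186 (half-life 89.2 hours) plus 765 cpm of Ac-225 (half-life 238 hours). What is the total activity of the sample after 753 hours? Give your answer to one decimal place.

Re-186: 1450 × (1/2)^(753/89.2) = 1450 × (1/2)^8.4417 ≈ 4.1702 cpm.
Ac-225: 765 × (1/2)^(753/238) = 765 × (1/2)^3.1639 ≈ 85.358 cpm.
Total = 4.1702 + 85.358 ≈ 89.528 cpm.

89.5 cpm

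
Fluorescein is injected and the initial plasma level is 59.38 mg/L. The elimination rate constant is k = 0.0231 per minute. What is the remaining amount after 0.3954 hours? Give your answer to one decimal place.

34.3 mg/L

t½ = ln 2 / k = 0.69315 / 0.0231 ≈ 30.006 minutes.
Convert the elapsed time: 0.3954 hours = 23.724 minutes.
Number of half-lives: n = 23.724/30.006 ≈ 0.79063.
Remaining = 59.38 × (1/2)^0.79063 = 59.38 × 0.57809 ≈ 34.327 mg/L.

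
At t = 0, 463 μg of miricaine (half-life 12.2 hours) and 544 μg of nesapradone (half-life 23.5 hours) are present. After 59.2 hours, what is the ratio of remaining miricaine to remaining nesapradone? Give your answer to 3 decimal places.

miricaine: 463 × (1/2)^(59.2/12.2) = 463 × (1/2)^4.8525 ≈ 16.027 μg.
nesapradone: 544 × (1/2)^(59.2/23.5) = 544 × (1/2)^2.5191 ≈ 94.899 μg.
Ratio ≈ 16.027 / 94.899 ≈ 0.16888.

0.169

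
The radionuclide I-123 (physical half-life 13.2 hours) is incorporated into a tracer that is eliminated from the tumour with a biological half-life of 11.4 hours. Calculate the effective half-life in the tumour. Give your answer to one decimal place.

6.1 hours

1/t_eff = 1/t_phys + 1/t_biol = 1/13.2 + 1/11.4 = 0.16348 per hour.
t_eff = 13.2 × 11.4 / (13.2 + 11.4) ≈ 6.1171 hours.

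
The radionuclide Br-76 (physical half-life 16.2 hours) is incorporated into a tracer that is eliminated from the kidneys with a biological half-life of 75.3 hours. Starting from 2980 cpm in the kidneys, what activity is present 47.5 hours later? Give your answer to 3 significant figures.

252 cpm

1/t_eff = 1/t_phys + 1/t_biol = 1/16.2 + 1/75.3 = 0.075009 per hour.
t_eff = 16.2 × 75.3 / (16.2 + 75.3) ≈ 13.332 hours.
Remaining = 2980 × (1/2)^(47.5/13.332) = 2980 × (1/2)^3.5629 ≈ 252.16 cpm.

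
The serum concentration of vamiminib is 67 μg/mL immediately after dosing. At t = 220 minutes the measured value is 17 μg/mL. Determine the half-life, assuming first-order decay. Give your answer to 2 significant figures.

A/A₀ = 17/67 ≈ 0.25373.
n = log₂(3.9412) ≈ 1.9786 half-lives elapsed in 220 minutes.
t½ = 220/1.9786 ≈ 111.19 minutes.

110 minutes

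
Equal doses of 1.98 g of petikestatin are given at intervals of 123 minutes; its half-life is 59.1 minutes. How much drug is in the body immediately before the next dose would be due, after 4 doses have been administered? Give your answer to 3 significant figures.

The 4 doses were given 492, 369, 246, 123 minutes ago.
Total = 1.98·(1/2)^(492/59.1) + 1.98·(1/2)^(369/59.1) + 1.98·(1/2)^(246/59.1) + 1.98·(1/2)^(123/59.1)
      = 0.0061749 + 0.02613 + 0.11057 + 0.4679 ≈ 0.61078 g.

0.611 g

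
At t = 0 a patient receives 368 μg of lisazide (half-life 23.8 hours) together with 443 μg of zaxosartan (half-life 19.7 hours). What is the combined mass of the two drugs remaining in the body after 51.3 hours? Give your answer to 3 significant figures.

lisazide: 368 × (1/2)^(51.3/23.8) = 368 × (1/2)^2.1555 ≈ 82.602 μg.
zaxosartan: 443 × (1/2)^(51.3/19.7) = 443 × (1/2)^2.6041 ≈ 72.862 μg.
Total = 82.602 + 72.862 ≈ 155.46 μg.

155 μg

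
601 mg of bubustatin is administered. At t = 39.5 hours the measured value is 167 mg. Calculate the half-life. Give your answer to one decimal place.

A/A₀ = 167/601 ≈ 0.27787.
n = log₂(3.5988) ≈ 1.8475 half-lives elapsed in 39.5 hours.
t½ = 39.5/1.8475 ≈ 21.38 hours.

21.4 hours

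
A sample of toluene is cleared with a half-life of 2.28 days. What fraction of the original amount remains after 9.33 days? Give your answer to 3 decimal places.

n = 9.33/2.28 ≈ 4.0921 half-lives.
Fraction remaining = (1/2)^4.0921 ≈ 0.058635.

0.059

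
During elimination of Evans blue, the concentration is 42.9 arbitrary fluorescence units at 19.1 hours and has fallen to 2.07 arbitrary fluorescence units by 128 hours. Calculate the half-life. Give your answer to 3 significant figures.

24.9 hours

Over Δt = 128 − 19.1 = 108.9 hours, the level fell by a factor of 42.9/2.07 ≈ 20.725.
n = log₂(20.725) ≈ 4.3733 half-lives, so t½ = 108.9/4.3733 ≈ 24.901 hours.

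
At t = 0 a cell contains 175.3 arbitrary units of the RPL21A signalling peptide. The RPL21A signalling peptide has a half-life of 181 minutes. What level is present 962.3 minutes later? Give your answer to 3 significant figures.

4.40 arbitrary units

Number of half-lives: n = 962.3/181 ≈ 5.3166.
Remaining = 175.3 × (1/2)^5.3166 = 175.3 × 0.025093 ≈ 4.3988 arbitrary units.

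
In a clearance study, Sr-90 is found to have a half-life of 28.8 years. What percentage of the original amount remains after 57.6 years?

25%

n = 57.6/28.8 ≈ 2 half-lives.
Fraction remaining = (1/2)^2 ≈ 0.25, i.e. 25%.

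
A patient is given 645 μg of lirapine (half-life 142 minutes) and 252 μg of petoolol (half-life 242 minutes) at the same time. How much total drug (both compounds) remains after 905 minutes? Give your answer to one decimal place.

lirapine: 645 × (1/2)^(905/142) = 645 × (1/2)^6.3732 ≈ 7.7808 μg.
petoolol: 252 × (1/2)^(905/242) = 252 × (1/2)^3.7397 ≈ 18.865 μg.
Total = 7.7808 + 18.865 ≈ 26.645 μg.

26.6 μg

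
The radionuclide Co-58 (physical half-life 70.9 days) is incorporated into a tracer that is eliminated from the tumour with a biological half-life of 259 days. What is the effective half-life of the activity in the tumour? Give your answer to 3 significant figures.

1/t_eff = 1/t_phys + 1/t_biol = 1/70.9 + 1/259 = 0.017965 per day.
t_eff = 70.9 × 259 / (70.9 + 259) ≈ 55.663 days.

55.7 days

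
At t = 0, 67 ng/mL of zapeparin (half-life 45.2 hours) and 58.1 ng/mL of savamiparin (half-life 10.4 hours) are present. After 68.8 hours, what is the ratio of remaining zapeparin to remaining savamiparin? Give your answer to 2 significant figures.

39

zapeparin: 67 × (1/2)^(68.8/45.2) = 67 × (1/2)^1.5221 ≈ 23.328 ng/mL.
savamiparin: 58.1 × (1/2)^(68.8/10.4) = 58.1 × (1/2)^6.6154 ≈ 0.59258 ng/mL.
Ratio ≈ 23.328 / 0.59258 ≈ 39.366.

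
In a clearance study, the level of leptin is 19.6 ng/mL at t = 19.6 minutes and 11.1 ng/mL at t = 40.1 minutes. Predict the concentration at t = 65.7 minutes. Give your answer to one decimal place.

Over Δt = 40.1 − 19.6 = 20.5 minutes, the level fell by a factor of 19.6/11.1 ≈ 1.7658.
n = log₂(1.7658) ≈ 0.82029 half-lives, so t½ = 20.5/0.82029 ≈ 24.991 minutes.
From t = 40.1 to t = 65.7: 11.1 × (1/2)^((65.7−40.1)/24.991) ≈ 5.457 ng/mL.

5.5 ng/mL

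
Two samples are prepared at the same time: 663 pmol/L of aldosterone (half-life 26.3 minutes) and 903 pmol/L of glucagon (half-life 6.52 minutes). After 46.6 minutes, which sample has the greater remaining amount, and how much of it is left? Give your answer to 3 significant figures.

aldosterone, 194 pmol/L

aldosterone: 663 × (1/2)^1.7719 ≈ 194.15 pmol/L.
glucagon: 903 × (1/2)^7.1472 ≈ 6.3702 pmol/L.
Aldosterone has more remaining, at ≈ 194.15 pmol/L.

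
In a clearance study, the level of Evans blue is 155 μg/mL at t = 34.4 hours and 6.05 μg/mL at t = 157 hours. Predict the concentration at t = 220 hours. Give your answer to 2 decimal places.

Over Δt = 157 − 34.4 = 122.6 hours, the level fell by a factor of 155/6.05 ≈ 25.62.
n = log₂(25.62) ≈ 4.6792 half-lives, so t½ = 122.6/4.6792 ≈ 26.201 hours.
From t = 157 to t = 220: 6.05 × (1/2)^((220−157)/26.201) ≈ 1.1427 μg/mL.

1.14 μg/mL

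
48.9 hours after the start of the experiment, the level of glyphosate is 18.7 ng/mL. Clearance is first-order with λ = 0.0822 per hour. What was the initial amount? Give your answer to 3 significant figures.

1040 ng/mL

t½ = ln 2 / λ = 0.69315 / 0.0822 ≈ 8.4324 hours.
Number of half-lives elapsed: n = 48.9/8.4324 ≈ 5.799.
A₀ = A × 2^n = 18.7 × 2^5.799 = 18.7 × 55.678 ≈ 1041.2 ng/mL.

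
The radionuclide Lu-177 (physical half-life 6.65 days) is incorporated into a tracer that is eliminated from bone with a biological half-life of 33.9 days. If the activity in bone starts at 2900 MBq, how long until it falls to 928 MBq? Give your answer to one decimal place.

1/t_eff = 1/t_phys + 1/t_biol = 1/6.65 + 1/33.9 = 0.17987 per day.
t_eff = 6.65 × 33.9 / (6.65 + 33.9) ≈ 5.5594 days.
n = log₂(2900/928) ≈ 1.6439; t = 1.6439 × 5.5594 ≈ 9.1389 days.

9.1 days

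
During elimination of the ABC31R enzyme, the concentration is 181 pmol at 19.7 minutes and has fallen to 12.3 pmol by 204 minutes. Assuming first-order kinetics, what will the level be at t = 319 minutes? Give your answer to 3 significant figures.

Over Δt = 204 − 19.7 = 184.3 minutes, the level fell by a factor of 181/12.3 ≈ 14.715.
n = log₂(14.715) ≈ 3.8793 half-lives, so t½ = 184.3/3.8793 ≈ 47.509 minutes.
From t = 204 to t = 319: 12.3 × (1/2)^((319−204)/47.509) ≈ 2.2974 pmol.

2.30 pmol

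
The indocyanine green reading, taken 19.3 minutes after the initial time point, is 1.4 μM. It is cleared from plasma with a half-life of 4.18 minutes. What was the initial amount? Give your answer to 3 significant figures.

Number of half-lives elapsed: n = 19.3/4.18 ≈ 4.6172.
A₀ = A × 2^n = 1.4 × 2^4.6172 = 1.4 × 24.543 ≈ 34.36 μM.

34.4 μM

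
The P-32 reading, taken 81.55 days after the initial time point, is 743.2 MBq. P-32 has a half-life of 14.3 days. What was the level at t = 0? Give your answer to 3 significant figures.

Number of half-lives elapsed: n = 81.55/14.3 ≈ 5.7028.
A₀ = A × 2^n = 743.2 × 2^5.7028 = 743.2 × 52.085 ≈ 38710 MBq.

38700 MBq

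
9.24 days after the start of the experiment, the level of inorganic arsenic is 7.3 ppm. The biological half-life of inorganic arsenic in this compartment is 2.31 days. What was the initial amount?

Number of half-lives elapsed: n = 9.24/2.31 ≈ 4.
A₀ = A × 2^n = 7.3 × 2^4 = 7.3 × 16 ≈ 116.8 ppm.

116.8 ppm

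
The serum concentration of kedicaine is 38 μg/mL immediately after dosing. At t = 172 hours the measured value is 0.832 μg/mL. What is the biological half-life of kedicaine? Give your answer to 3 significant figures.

A/A₀ = 0.832/38 ≈ 0.021895.
n = log₂(45.673) ≈ 5.5133 half-lives elapsed in 172 hours.
t½ = 172/5.5133 ≈ 31.197 hours.

31.2 hours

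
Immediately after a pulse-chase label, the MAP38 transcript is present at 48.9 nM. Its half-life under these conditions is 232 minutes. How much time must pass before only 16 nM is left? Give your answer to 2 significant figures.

370 minutes

Fraction remaining = 16/48.9 ≈ 0.3272.
n = log₂(48.9/16) = ln(3.0562)/ln 2 ≈ 1.6118 half-lives.
t = n × t½ = 1.6118 × 232 ≈ 373.93 minutes.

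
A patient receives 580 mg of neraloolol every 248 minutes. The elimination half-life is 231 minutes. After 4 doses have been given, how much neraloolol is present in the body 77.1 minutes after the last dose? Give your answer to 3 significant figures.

832 mg

The 4 doses were given 821.1, 573.1, 325.1, 77.1 minutes ago.
Total = 580·(1/2)^(821.1/231) + 580·(1/2)^(573.1/231) + 580·(1/2)^(325.1/231) + 580·(1/2)^(77.1/231)
      = 49.363 + 103.89 + 218.66 + 460.21 ≈ 832.13 mg.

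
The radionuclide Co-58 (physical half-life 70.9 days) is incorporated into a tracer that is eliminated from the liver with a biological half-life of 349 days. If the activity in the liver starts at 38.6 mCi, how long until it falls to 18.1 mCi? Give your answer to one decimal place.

64.4 days

1/t_eff = 1/t_phys + 1/t_biol = 1/70.9 + 1/349 = 0.01697 per day.
t_eff = 70.9 × 349 / (70.9 + 349) ≈ 58.929 days.
n = log₂(38.6/18.1) ≈ 1.0926; t = 1.0926 × 58.929 ≈ 64.386 days.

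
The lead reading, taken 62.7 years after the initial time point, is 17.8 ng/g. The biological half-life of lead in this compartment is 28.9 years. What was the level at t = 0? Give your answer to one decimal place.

Number of half-lives elapsed: n = 62.7/28.9 ≈ 2.1696.
A₀ = A × 2^n = 17.8 × 2^2.1696 = 17.8 × 4.4988 ≈ 80.079 ng/g.

80.1 ng/g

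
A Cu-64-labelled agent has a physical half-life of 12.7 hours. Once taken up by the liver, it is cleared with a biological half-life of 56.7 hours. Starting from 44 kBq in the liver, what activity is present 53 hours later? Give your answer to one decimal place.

1.3 kBq

1/t_eff = 1/t_phys + 1/t_biol = 1/12.7 + 1/56.7 = 0.096377 per hour.
t_eff = 12.7 × 56.7 / (12.7 + 56.7) ≈ 10.376 hours.
Remaining = 44 × (1/2)^(53/10.376) = 44 × (1/2)^5.108 ≈ 1.2759 kBq.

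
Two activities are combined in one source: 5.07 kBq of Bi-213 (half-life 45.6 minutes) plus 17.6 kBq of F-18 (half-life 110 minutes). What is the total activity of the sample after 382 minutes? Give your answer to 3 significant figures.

Bi-213: 5.07 × (1/2)^(382/45.6) = 5.07 × (1/2)^8.3772 ≈ 0.015248 kBq.
F-18: 17.6 × (1/2)^(382/110) = 17.6 × (1/2)^3.4727 ≈ 1.5853 kBq.
Total = 0.015248 + 1.5853 ≈ 1.6006 kBq.

1.60 kBq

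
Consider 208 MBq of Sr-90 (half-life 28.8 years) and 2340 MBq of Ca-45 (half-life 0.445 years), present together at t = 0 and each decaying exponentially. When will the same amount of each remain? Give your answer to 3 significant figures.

Set 208·(1/2)^(t/28.8) = 2340·(1/2)^(t/0.445).
Taking log₂: log₂(208/2340) = t·(1/28.8 − 1/0.445).
log₂(0.088889) = -3.4919; 1/28.8 − 1/0.445 = -2.2125.
t = -3.4919 / -2.2125 ≈ 1.5783 years.

1.58 years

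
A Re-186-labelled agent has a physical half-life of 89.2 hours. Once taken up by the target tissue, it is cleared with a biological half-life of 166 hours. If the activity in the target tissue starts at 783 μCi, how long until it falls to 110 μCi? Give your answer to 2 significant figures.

160 hours

1/t_eff = 1/t_phys + 1/t_biol = 1/89.2 + 1/166 = 0.017235 per hour.
t_eff = 89.2 × 166 / (89.2 + 166) ≈ 58.022 hours.
n = log₂(783/110) ≈ 2.8315; t = 2.8315 × 58.022 ≈ 164.29 hours.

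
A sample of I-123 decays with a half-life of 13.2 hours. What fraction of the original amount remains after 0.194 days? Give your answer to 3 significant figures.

0.194 days = 4.656 hours.
n = 4.656/13.2 ≈ 0.35273 half-lives.
Fraction remaining = (1/2)^0.35273 ≈ 0.7831.

0.783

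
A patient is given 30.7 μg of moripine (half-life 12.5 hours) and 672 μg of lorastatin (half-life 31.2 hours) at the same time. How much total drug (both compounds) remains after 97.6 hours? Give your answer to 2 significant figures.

moripine: 30.7 × (1/2)^(97.6/12.5) = 30.7 × (1/2)^7.808 ≈ 0.13699 μg.
lorastatin: 672 × (1/2)^(97.6/31.2) = 672 × (1/2)^3.1282 ≈ 76.857 μg.
Total = 0.13699 + 76.857 ≈ 76.994 μg.

77 μg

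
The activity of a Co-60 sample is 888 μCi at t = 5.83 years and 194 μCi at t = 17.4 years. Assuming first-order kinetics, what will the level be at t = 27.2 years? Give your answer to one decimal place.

Over Δt = 17.4 − 5.83 = 11.57 years, the level fell by a factor of 888/194 ≈ 4.5773.
n = log₂(4.5773) ≈ 2.1945 half-lives, so t½ = 11.57/2.1945 ≈ 5.2723 years.
From t = 17.4 to t = 27.2: 194 × (1/2)^((27.2−17.4)/5.2723) ≈ 53.487 μCi.

53.5 μCi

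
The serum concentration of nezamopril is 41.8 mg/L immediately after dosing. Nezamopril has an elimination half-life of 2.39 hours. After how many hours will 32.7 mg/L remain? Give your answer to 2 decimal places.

0.85 hours

Fraction remaining = 32.7/41.8 ≈ 0.7823.
n = log₂(41.8/32.7) = ln(1.2783)/ln 2 ≈ 0.35421 half-lives.
t = n × t½ = 0.35421 × 2.39 ≈ 0.84657 hours.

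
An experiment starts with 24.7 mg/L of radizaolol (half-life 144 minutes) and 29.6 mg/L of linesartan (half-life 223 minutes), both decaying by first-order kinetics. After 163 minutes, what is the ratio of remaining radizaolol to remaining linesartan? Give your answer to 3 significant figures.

0.632

radizaolol: 24.7 × (1/2)^(163/144) = 24.7 × (1/2)^1.1319 ≈ 11.271 mg/L.
linesartan: 29.6 × (1/2)^(163/223) = 29.6 × (1/2)^0.73094 ≈ 17.834 mg/L.
Ratio ≈ 11.271 / 17.834 ≈ 0.63196.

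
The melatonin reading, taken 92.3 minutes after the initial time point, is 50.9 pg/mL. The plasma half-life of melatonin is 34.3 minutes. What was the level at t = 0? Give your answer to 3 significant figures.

Number of half-lives elapsed: n = 92.3/34.3 ≈ 2.691.
A₀ = A × 2^n = 50.9 × 2^2.691 = 50.9 × 6.4574 ≈ 328.68 pg/mL.

329 pg/mL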